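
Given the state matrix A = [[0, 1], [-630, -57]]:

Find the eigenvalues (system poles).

det(A - λI) = λ² - (-57)λ + 630 = (λ - (-42))(λ - (-15)). Eigenvalues: -42, -15.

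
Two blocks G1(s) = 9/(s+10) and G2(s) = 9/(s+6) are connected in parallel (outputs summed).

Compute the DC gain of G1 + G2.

Parallel: G_eq = G1 + G2. DC gain = G1(0) + G2(0) = 9/10 + 9/6 = 0.9 + 1.5 = 2.4.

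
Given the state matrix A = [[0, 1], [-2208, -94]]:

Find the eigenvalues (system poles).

det(A - λI) = λ² - (-94)λ + 2208 = (λ - (-48))(λ - (-46)). Eigenvalues: -48, -46.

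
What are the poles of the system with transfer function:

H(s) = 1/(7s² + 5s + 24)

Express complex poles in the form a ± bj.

Discriminant = 5² - 4×7×24 = 25 - 672 = -647 < 0, so the poles are a complex conjugate pair s = (-5 ± j√647)/(2×7). Real part = -5/(2×7) = -5/14 ≈ -0.3571; imaginary part = ±√647/(2×7) ≈ 1.8169. Poles: s = -0.3571 ± 1.8169j.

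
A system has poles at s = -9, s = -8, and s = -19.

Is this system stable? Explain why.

All poles are in the left half-plane. System is stable.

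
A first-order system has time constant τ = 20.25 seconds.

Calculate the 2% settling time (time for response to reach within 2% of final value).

For first-order system, 2% settling time ≈ 4τ = 4 × 20.25 = 81.0 s.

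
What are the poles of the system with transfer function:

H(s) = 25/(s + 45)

Pole is where denominator = 0: s + 45 = 0, so s = -45.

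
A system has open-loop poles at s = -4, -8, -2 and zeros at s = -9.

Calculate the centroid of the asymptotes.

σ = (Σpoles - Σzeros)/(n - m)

σ = (Σpoles - Σzeros)/(n - m) = (-14 - (-9))/(3 - 1) = -5/2 = -2.5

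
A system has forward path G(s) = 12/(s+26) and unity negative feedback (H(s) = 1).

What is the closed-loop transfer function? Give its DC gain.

T(s) = G/(1+GH) = [12/(s+26)] / [1 + 12/(s+26)] = 12/(s+26+12) = 12/(s+38). DC gain = 12/38 = 0.3158.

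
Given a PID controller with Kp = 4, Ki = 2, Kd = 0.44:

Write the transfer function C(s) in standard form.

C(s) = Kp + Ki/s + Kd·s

Substituting values: C(s) = 4 + 2/s + 0.44s = (0.44s² + 4s + 2)/s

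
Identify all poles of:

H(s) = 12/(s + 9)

Pole is where denominator = 0: s + 9 = 0, so s = -9.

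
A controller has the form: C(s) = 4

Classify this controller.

This is a Proportional (P) controller.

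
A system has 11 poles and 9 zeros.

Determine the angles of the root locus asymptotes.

n - m = 11 - 9 = 2. Angles: θk = (2k + 1)·180°/2 = 90°, 270°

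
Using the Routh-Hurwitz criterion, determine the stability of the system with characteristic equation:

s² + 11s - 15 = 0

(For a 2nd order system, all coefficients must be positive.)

Coefficients: 1, 11, -15. c=-15 not positive, so system is unstable.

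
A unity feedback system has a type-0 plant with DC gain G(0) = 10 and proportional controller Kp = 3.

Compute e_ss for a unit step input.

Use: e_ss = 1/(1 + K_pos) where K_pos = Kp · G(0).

K_pos = Kp · G(0) = 3 × 10 = 30. e_ss = 1/(1 + 30) = 0.0323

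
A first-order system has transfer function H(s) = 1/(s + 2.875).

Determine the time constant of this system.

For H(s) = 1/(s + 1/τ), the pole is at -1/τ = -2.875, so τ = 1/2.875 = 0.3478 s.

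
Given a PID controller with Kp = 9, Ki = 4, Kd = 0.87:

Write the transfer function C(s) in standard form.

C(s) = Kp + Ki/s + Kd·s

Substituting values: C(s) = 9 + 4/s + 0.87s = (0.87s² + 9s + 4)/s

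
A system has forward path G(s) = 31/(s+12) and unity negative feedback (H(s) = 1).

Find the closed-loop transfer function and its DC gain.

T(s) = G/(1+GH) = [31/(s+12)] / [1 + 31/(s+12)] = 31/(s+12+31) = 31/(s+43). DC gain = 31/43 = 0.7209.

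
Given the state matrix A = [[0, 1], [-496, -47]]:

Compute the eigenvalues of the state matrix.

det(A - λI) = λ² - (-47)λ + 496 = (λ - (-16))(λ - (-31)). Eigenvalues: -16, -31.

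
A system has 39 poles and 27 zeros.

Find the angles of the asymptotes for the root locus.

n - m = 39 - 27 = 12. Angles: θk = (2k + 1)·180°/12 = 15°, 45°, 75°, 105°, 135°, 165°, 195°, 225°, 255°, 285°, 315°, 345°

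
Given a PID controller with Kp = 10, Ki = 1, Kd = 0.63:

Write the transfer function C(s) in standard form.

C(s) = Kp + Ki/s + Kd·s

Substituting values: C(s) = 10 + 1/s + 0.63s = (0.63s² + 10s + 1)/s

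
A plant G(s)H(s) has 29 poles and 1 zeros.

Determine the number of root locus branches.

Root locus has n branches where n = number of poles = 29.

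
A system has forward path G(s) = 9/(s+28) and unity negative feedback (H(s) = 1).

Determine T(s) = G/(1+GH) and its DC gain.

T(s) = G/(1+GH) = [9/(s+28)] / [1 + 9/(s+28)] = 9/(s+28+9) = 9/(s+37). DC gain = 9/37 = 0.2432.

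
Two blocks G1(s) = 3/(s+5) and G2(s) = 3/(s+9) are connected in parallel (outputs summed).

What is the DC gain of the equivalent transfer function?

Parallel: G_eq = G1 + G2. DC gain = G1(0) + G2(0) = 3/5 + 3/9 = 0.6 + 0.3333 = 0.9333.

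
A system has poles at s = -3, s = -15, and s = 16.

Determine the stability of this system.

Pole(s) at s = 16 are not in the left half-plane. System is unstable.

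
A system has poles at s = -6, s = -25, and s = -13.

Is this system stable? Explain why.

All poles are in the left half-plane. System is stable.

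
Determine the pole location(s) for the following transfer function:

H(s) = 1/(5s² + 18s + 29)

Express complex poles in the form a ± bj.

Discriminant = 18² - 4×5×29 = 324 - 580 = -256 < 0, so the poles are a complex conjugate pair s = (-18 ± j√256)/(2×5). Real part = -18/(2×5) = -18/10 = -1.8; imaginary part = ±√256/(2×5) = 16/10 = 1.6. Poles: s = -1.8 ± 1.6j.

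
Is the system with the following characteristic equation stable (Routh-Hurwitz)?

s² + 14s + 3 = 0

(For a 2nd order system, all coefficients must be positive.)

Coefficients: 1, 14, 3. All positive, so system is stable.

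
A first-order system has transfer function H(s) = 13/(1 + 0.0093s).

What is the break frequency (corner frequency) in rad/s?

Corner frequency = 1/τ = 1/0.0093 = 107.527 rad/s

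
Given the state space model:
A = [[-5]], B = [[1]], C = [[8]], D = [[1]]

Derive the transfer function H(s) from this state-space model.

(sI - A)⁻¹ = 1/(s + 5). H(s) = 8×1/(s + 5) + 1 = (s + 13)/(s + 5).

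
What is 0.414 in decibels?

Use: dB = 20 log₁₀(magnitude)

dB = 20 log₁₀(0.414) = -7.7 dB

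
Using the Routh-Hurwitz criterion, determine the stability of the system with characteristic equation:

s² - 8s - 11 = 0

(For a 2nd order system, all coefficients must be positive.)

Coefficients: 1, -8, -11. b=-8, c=-11 not positive, so system is unstable.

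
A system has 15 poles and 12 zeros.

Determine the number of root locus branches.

Root locus has n branches where n = number of poles = 15.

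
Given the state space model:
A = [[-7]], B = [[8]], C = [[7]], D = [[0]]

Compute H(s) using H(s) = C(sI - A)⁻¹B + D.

(sI - A)⁻¹ = 1/(s + 7). H(s) = 7 × 8/(s + 7) + 0 = 56/(s + 7).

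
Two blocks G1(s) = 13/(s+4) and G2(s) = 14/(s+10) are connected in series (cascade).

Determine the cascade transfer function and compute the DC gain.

Series: multiply transfer functions. G_eq = 13/(s+4) × 14/(s+10) = 182/((s+4)(s+10)). DC gain = 182/(4×10) = 4.55.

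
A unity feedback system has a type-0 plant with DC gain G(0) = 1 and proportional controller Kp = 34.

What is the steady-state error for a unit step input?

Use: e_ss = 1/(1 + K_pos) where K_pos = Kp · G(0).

K_pos = Kp · G(0) = 34 × 1 = 34. e_ss = 1/(1 + 34) = 0.0286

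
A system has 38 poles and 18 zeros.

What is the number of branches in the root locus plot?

Root locus has n branches where n = number of poles = 38.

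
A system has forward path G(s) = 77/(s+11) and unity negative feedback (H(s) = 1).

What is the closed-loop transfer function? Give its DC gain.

T(s) = G/(1+GH) = [77/(s+11)] / [1 + 77/(s+11)] = 77/(s+11+77) = 77/(s+88). DC gain = 77/88 = 0.875.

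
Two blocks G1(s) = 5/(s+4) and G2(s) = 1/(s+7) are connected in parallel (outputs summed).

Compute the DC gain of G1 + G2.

Parallel: G_eq = G1 + G2. DC gain = G1(0) + G2(0) = 5/4 + 1/7 = 1.25 + 0.1429 = 1.3929.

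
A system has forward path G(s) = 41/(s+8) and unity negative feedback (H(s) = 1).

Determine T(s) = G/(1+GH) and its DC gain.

T(s) = G/(1+GH) = [41/(s+8)] / [1 + 41/(s+8)] = 41/(s+8+41) = 41/(s+49). DC gain = 41/49 = 0.8367.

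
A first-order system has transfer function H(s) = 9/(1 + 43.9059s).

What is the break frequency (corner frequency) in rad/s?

Corner frequency = 1/τ = 1/43.9059 = 0.023 rad/s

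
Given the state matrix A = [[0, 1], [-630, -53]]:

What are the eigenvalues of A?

det(A - λI) = λ² - (-53)λ + 630 = (λ - (-18))(λ - (-35)). Eigenvalues: -18, -35.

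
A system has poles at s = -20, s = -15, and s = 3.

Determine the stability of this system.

Pole(s) at s = 3 are not in the left half-plane. System is unstable.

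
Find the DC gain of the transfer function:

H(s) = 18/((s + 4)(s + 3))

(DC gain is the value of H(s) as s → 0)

DC gain = H(0) = 18/(4 × 3) = 18/12 = 1.5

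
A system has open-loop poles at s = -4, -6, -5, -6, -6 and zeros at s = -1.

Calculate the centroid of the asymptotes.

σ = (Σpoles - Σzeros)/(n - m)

σ = (Σpoles - Σzeros)/(n - m) = (-27 - (-1))/(5 - 1) = -26/4 = -6.5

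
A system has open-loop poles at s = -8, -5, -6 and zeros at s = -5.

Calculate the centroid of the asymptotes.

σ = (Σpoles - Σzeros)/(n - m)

σ = (Σpoles - Σzeros)/(n - m) = (-19 - (-5))/(3 - 1) = -14/2 = -7.0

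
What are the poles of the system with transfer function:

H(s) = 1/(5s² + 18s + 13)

Discriminant = 18² - 4×5×13 = 324 - 260 = 64 > 0, so two distinct real poles. Using quadratic formula: s = (-18 ± √64)/(2×5) = (-18 ± √64)/10, with √64 = 8. s₁ = -10/10 = -1, s₂ = -26/10 = -2.6. Poles: s₁ = -1, s₂ = -2.6.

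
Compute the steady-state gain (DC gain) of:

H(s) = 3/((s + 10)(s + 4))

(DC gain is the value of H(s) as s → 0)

DC gain = H(0) = 3/(10 × 4) = 3/40 = 0.075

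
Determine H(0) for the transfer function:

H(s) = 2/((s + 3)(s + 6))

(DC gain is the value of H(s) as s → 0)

DC gain = H(0) = 2/(3 × 6) = 2/18 = 0.1111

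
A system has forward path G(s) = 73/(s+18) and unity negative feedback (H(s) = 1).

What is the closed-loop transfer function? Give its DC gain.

T(s) = G/(1+GH) = [73/(s+18)] / [1 + 73/(s+18)] = 73/(s+18+73) = 73/(s+91). DC gain = 73/91 = 0.8022.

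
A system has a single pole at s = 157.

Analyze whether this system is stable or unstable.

Pole at s = 157 is in the right half-plane. Unstable.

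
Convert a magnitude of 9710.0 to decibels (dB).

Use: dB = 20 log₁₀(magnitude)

dB = 20 log₁₀(9710.0) = 79.7 dB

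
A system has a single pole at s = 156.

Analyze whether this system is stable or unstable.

Pole at s = 156 is in the right half-plane. Unstable.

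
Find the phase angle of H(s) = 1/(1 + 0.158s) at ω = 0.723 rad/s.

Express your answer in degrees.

Phase = -arctan(ωτ) = -arctan(0.723 × 0.158) = -6.5°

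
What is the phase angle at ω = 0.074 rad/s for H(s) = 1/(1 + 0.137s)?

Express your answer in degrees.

Phase = -arctan(ωτ) = -arctan(0.074 × 0.137) = -0.6°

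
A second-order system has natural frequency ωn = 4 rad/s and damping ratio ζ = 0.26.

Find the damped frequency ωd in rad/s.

ωd = ωn√(1 - ζ²) = 4√(1 - 0.26²) = 3.86 rad/s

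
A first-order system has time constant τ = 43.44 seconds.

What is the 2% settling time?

For first-order system, 2% settling time ≈ 4τ = 4 × 43.44 = 173.76 s.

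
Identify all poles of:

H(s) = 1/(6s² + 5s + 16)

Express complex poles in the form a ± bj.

Discriminant = 5² - 4×6×16 = 25 - 384 = -359 < 0, so the poles are a complex conjugate pair s = (-5 ± j√359)/(2×6). Real part = -5/(2×6) = -5/12 ≈ -0.4167; imaginary part = ±√359/(2×6) ≈ 1.5789. Poles: s = -0.4167 ± 1.5789j.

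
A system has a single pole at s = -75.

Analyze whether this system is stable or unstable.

Pole at s = -75 is in the left half-plane. Stable.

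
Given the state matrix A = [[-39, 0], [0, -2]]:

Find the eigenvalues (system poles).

For diagonal matrix, eigenvalues are diagonal entries: λ₁ = -39, λ₂ = -2.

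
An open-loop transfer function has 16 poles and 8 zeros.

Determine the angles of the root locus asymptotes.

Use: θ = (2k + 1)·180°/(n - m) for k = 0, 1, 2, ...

n - m = 16 - 8 = 8. Angles: θk = (2k + 1)·180°/8 = 22.5°, 67.5°, 112.5°, 157.5°, 202.5°, 247.5°, 292.5°, 337.5°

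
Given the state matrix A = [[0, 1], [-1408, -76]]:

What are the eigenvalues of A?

det(A - λI) = λ² - (-76)λ + 1408 = (λ - (-32))(λ - (-44)). Eigenvalues: -32, -44.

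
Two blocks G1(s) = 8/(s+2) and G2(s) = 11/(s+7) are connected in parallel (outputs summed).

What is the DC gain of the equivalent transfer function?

Parallel: G_eq = G1 + G2. DC gain = G1(0) + G2(0) = 8/2 + 11/7 = 4 + 1.5714 = 5.5714.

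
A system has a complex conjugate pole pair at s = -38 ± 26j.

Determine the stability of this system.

Real part of poles is -38 (< 0, left half-plane). Stable.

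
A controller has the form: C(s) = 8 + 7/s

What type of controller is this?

This is a Proportional-Integral (PI) controller.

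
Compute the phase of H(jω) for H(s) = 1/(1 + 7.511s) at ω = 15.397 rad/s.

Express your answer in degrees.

Phase = -arctan(ωτ) = -arctan(15.397 × 7.511) = -89.5°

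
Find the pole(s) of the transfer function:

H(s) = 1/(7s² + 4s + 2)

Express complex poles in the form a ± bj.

Discriminant = 4² - 4×7×2 = 16 - 56 = -40 < 0, so the poles are a complex conjugate pair s = (-4 ± j√40)/(2×7). Real part = -4/(2×7) = -4/14 ≈ -0.2857; imaginary part = ±√40/(2×7) ≈ 0.4518. Poles: s = -0.2857 ± 0.4518j.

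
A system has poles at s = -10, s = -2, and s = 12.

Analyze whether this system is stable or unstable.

Pole(s) at s = 12 are not in the left half-plane. System is unstable.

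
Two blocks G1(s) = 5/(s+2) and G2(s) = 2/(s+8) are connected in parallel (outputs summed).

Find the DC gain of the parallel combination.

Parallel: G_eq = G1 + G2. DC gain = G1(0) + G2(0) = 5/2 + 2/8 = 2.5 + 0.25 = 2.75.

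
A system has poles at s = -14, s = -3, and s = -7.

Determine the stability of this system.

All poles are in the left half-plane. System is stable.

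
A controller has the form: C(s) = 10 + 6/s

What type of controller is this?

This is a Proportional-Integral (PI) controller.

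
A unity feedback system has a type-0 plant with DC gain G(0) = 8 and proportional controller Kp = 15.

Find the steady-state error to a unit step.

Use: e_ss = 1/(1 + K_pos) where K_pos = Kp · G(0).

K_pos = Kp · G(0) = 15 × 8 = 120. e_ss = 1/(1 + 120) = 0.0083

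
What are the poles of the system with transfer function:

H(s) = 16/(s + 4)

Pole is where denominator = 0: s + 4 = 0, so s = -4.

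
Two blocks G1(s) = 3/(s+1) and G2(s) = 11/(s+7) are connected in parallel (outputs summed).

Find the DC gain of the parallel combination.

Parallel: G_eq = G1 + G2. DC gain = G1(0) + G2(0) = 3/1 + 11/7 = 3 + 1.5714 = 4.5714.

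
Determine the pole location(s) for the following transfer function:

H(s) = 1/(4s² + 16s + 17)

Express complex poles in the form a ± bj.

Discriminant = 16² - 4×4×17 = 256 - 272 = -16 < 0, so the poles are a complex conjugate pair s = (-16 ± j√16)/(2×4). Real part = -16/(2×4) = -16/8 = -2; imaginary part = ±√16/(2×4) = 4/8 = 0.5. Poles: s = -2 ± 0.5j.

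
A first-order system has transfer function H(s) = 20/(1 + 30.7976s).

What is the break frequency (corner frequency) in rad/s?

Corner frequency = 1/τ = 1/30.7976 = 0.032 rad/s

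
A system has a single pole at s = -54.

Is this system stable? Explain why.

Pole at s = -54 is in the left half-plane. Stable.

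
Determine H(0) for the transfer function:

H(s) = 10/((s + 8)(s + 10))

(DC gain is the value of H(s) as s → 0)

DC gain = H(0) = 10/(8 × 10) = 10/80 = 0.125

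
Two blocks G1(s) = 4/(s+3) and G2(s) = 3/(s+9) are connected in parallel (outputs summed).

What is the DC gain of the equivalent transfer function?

Parallel: G_eq = G1 + G2. DC gain = G1(0) + G2(0) = 4/3 + 3/9 = 1.3333 + 0.3333 = 1.6667.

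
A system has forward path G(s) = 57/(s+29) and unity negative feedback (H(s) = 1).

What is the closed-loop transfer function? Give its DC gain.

T(s) = G/(1+GH) = [57/(s+29)] / [1 + 57/(s+29)] = 57/(s+29+57) = 57/(s+86). DC gain = 57/86 = 0.6628.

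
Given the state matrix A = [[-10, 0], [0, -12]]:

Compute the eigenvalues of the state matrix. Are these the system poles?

For diagonal matrix, eigenvalues are diagonal entries: λ₁ = -10, λ₂ = -12. Eigenvalues of A = system poles.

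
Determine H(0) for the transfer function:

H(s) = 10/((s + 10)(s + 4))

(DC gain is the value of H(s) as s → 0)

DC gain = H(0) = 10/(10 × 4) = 10/40 = 0.25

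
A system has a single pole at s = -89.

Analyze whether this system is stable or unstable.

Pole at s = -89 is in the left half-plane. Stable.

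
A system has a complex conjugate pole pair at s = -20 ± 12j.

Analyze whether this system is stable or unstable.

Real part of poles is -20 (< 0, left half-plane). Stable.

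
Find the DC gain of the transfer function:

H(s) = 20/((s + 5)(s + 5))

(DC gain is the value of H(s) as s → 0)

DC gain = H(0) = 20/(5 × 5) = 20/25 = 0.8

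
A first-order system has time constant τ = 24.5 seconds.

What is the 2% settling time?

For first-order system, 2% settling time ≈ 4τ = 4 × 24.5 = 98.0 s.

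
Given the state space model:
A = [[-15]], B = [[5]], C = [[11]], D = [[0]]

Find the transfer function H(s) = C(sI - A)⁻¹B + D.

(sI - A)⁻¹ = 1/(s + 15). H(s) = 11 × 5/(s + 15) + 0 = 55/(s + 15).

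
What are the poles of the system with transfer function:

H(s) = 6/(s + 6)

Pole is where denominator = 0: s + 6 = 0, so s = -6.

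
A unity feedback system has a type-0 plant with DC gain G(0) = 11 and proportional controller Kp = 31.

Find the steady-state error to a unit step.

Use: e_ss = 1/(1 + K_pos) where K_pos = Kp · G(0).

K_pos = Kp · G(0) = 31 × 11 = 341. e_ss = 1/(1 + 341) = 0.0029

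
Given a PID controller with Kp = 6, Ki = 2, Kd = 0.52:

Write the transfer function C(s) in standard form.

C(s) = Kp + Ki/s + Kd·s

Substituting values: C(s) = 6 + 2/s + 0.52s = (0.52s² + 6s + 2)/s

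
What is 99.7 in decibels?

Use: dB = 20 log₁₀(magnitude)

dB = 20 log₁₀(99.7) = 40.0 dB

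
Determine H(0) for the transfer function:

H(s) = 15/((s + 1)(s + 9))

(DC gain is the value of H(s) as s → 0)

DC gain = H(0) = 15/(1 × 9) = 15/9 = 1.6667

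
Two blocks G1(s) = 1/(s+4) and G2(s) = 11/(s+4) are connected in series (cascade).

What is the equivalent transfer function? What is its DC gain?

Series: multiply transfer functions. G_eq = 1/(s+4) × 11/(s+4) = 11/((s+4)(s+4)). DC gain = 11/(4×4) = 0.6875.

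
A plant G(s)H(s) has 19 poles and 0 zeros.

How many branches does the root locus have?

Root locus has n branches where n = number of poles = 19.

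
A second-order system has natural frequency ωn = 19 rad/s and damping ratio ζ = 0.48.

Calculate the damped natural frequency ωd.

ωd = ωn√(1 - ζ²) = 19√(1 - 0.48²) = 16.67 rad/s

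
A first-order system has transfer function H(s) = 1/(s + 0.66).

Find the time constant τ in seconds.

For H(s) = 1/(s + 1/τ), the pole is at -1/τ = -0.66, so τ = 1/0.66 = 1.5152 s.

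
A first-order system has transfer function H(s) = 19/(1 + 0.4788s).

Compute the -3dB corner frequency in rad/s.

Corner frequency = 1/τ = 1/0.4788 = 2.089 rad/s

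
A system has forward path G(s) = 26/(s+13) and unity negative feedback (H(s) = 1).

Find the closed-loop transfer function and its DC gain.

T(s) = G/(1+GH) = [26/(s+13)] / [1 + 26/(s+13)] = 26/(s+13+26) = 26/(s+39). DC gain = 26/39 = 0.6667.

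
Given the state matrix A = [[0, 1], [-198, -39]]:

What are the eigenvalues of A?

det(A - λI) = λ² - (-39)λ + 198 = (λ - (-33))(λ - (-6)). Eigenvalues: -33, -6.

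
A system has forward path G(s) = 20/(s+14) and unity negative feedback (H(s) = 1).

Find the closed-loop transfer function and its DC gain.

T(s) = G/(1+GH) = [20/(s+14)] / [1 + 20/(s+14)] = 20/(s+14+20) = 20/(s+34). DC gain = 20/34 = 0.5882.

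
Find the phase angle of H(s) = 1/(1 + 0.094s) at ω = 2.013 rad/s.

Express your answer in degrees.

Phase = -arctan(ωτ) = -arctan(2.013 × 0.094) = -10.7°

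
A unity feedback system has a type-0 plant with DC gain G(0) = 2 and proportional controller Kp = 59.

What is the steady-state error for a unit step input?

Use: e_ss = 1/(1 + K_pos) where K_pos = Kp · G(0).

K_pos = Kp · G(0) = 59 × 2 = 118. e_ss = 1/(1 + 118) = 0.0084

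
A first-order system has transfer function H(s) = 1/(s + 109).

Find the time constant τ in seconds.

For H(s) = 1/(s + 1/τ), the pole is at -1/τ = -109, so τ = 1/109 = 0.0092 s.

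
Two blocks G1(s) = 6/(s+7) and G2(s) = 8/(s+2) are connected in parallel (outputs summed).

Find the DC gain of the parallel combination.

Parallel: G_eq = G1 + G2. DC gain = G1(0) + G2(0) = 6/7 + 8/2 = 0.8571 + 4 = 4.8571.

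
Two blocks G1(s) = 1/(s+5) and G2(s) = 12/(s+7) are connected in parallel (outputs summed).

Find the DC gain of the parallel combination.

Parallel: G_eq = G1 + G2. DC gain = G1(0) + G2(0) = 1/5 + 12/7 = 0.2 + 1.7143 = 1.9143.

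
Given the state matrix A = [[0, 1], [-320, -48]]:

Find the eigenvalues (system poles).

det(A - λI) = λ² - (-48)λ + 320 = (λ - (-40))(λ - (-8)). Eigenvalues: -40, -8.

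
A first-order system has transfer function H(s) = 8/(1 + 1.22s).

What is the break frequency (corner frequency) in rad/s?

Corner frequency = 1/τ = 1/1.22 = 0.82 rad/s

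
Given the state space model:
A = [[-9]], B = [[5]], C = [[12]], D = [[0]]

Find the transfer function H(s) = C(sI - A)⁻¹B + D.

(sI - A)⁻¹ = 1/(s + 9). H(s) = 12 × 5/(s + 9) + 0 = 60/(s + 9).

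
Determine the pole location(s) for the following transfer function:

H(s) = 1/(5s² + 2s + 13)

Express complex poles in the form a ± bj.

Discriminant = 2² - 4×5×13 = 4 - 260 = -256 < 0, so the poles are a complex conjugate pair s = (-2 ± j√256)/(2×5). Real part = -2/(2×5) = -2/10 = -0.2; imaginary part = ±√256/(2×5) = 16/10 = 1.6. Poles: s = -0.2 ± 1.6j.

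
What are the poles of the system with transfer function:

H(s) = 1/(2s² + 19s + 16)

Discriminant = 19² - 4×2×16 = 361 - 128 = 233 > 0, so two distinct real poles. Using quadratic formula: s = (-19 ± √233)/(2×2) = (-19 ± √233)/4, with √233 ≈ 15.2643. s₁ ≈ -0.9339, s₂ ≈ -8.5661. Poles: s₁ = -0.9339, s₂ = -8.5661.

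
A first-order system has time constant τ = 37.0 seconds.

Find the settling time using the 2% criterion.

For first-order system, 2% settling time ≈ 4τ = 4 × 37.0 = 148.0 s.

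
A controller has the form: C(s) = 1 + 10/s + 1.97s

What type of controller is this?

This is a Proportional-Integral-Derivative (PID) controller.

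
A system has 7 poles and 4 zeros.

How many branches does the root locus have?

Root locus has n branches where n = number of poles = 7.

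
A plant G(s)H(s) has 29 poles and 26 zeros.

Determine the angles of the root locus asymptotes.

n - m = 29 - 26 = 3. Angles: θk = (2k + 1)·180°/3 = 60°, 180°, 300°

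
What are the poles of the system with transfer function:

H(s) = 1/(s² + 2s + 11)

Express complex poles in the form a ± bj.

Discriminant = 2² - 4×1×11 = 4 - 44 = -40 < 0, so the poles are a complex conjugate pair s = (-2 ± j√40)/(2×1). Real part = -2/(2×1) = -2/2 = -1; imaginary part = ±√40/(2×1) ≈ 3.1623. Poles: s = -1 ± 3.1623j.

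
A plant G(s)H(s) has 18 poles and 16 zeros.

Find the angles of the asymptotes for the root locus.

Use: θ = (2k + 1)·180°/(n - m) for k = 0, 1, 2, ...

n - m = 18 - 16 = 2. Angles: θk = (2k + 1)·180°/2 = 90°, 270°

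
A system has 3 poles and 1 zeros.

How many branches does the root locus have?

Root locus has n branches where n = number of poles = 3.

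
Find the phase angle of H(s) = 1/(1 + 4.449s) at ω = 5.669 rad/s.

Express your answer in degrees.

Phase = -arctan(ωτ) = -arctan(5.669 × 4.449) = -87.7°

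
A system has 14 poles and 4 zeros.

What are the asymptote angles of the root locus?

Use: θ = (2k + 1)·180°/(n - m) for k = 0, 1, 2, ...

n - m = 14 - 4 = 10. Angles: θk = (2k + 1)·180°/10 = 18°, 54°, 90°, 126°, 162°, 198°, 234°, 270°, 306°, 342°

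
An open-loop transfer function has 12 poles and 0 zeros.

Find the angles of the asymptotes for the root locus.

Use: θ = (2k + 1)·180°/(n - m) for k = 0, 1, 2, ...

n - m = 12 - 0 = 12. Angles: θk = (2k + 1)·180°/12 = 15°, 45°, 75°, 105°, 135°, 165°, 195°, 225°, 255°, 285°, 315°, 345°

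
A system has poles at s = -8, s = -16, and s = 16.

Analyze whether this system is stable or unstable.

Pole(s) at s = 16 are not in the left half-plane. System is unstable.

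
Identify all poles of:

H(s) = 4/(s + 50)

Pole is where denominator = 0: s + 50 = 0, so s = -50.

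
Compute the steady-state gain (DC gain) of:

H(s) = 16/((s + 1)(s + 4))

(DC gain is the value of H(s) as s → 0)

DC gain = H(0) = 16/(1 × 4) = 16/4 = 4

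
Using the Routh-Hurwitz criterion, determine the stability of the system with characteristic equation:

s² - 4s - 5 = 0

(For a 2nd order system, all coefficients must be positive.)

Coefficients: 1, -4, -5. b=-4, c=-5 not positive, so system is unstable.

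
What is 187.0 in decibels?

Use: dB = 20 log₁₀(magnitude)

dB = 20 log₁₀(187.0) = 45.4 dB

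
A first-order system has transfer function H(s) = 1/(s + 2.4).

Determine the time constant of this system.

For H(s) = 1/(s + 1/τ), the pole is at -1/τ = -2.4, so τ = 1/2.4 = 0.4167 s.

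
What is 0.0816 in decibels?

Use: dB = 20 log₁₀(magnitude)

dB = 20 log₁₀(0.0816) = -21.8 dB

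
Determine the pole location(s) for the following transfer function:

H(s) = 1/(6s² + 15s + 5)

Discriminant = 15² - 4×6×5 = 225 - 120 = 105 > 0, so two distinct real poles. Using quadratic formula: s = (-15 ± √105)/(2×6) = (-15 ± √105)/12, with √105 ≈ 10.2470. s₁ ≈ -0.3961, s₂ ≈ -2.1039. Poles: s₁ = -0.3961, s₂ = -2.1039.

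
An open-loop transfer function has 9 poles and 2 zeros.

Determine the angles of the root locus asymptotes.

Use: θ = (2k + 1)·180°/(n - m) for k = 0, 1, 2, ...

n - m = 9 - 2 = 7. Angles: θk = (2k + 1)·180°/7 = 25.71°, 77.14°, 128.57°, 180°, 231.43°, 282.86°, 334.29°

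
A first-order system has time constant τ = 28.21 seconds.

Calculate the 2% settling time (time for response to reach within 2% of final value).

For first-order system, 2% settling time ≈ 4τ = 4 × 28.21 = 112.84 s.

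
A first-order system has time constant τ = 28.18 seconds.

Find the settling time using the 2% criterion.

For first-order system, 2% settling time ≈ 4τ = 4 × 28.18 = 112.72 s.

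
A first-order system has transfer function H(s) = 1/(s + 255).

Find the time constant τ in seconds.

For H(s) = 1/(s + 1/τ), the pole is at -1/τ = -255, so τ = 1/255 = 0.0039 s.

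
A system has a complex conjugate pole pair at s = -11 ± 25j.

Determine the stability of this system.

Real part of poles is -11 (< 0, left half-plane). Stable.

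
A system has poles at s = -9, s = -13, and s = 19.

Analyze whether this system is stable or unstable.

Pole(s) at s = 19 are not in the left half-plane. System is unstable.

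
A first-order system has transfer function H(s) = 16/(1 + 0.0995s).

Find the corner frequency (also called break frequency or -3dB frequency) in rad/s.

Corner frequency = 1/τ = 1/0.0995 = 10.05 rad/s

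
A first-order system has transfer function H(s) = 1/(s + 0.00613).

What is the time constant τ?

For H(s) = 1/(s + 1/τ), the pole is at -1/τ = -0.00613, so τ = 1/0.00613 = 163.1 s.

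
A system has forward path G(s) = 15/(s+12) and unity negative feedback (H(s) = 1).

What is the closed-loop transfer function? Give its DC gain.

T(s) = G/(1+GH) = [15/(s+12)] / [1 + 15/(s+12)] = 15/(s+12+15) = 15/(s+27). DC gain = 15/27 = 0.5556.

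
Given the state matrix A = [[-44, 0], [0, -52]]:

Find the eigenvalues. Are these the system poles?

For diagonal matrix, eigenvalues are diagonal entries: λ₁ = -44, λ₂ = -52. Eigenvalues of A = system poles.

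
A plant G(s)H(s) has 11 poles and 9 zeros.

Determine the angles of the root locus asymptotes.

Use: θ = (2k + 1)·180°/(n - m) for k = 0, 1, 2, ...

n - m = 11 - 9 = 2. Angles: θk = (2k + 1)·180°/2 = 90°, 270°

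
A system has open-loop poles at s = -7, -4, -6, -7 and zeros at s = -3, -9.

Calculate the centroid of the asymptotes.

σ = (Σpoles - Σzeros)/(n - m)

σ = (Σpoles - Σzeros)/(n - m) = (-24 - (-12))/(4 - 2) = -12/2 = -6.0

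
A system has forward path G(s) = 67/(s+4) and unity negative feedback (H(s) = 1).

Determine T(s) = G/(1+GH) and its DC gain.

T(s) = G/(1+GH) = [67/(s+4)] / [1 + 67/(s+4)] = 67/(s+4+67) = 67/(s+71). DC gain = 67/71 = 0.9437.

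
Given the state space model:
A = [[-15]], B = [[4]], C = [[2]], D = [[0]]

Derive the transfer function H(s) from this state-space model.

(sI - A)⁻¹ = 1/(s + 15). H(s) = 2 × 4/(s + 15) + 0 = 8/(s + 15).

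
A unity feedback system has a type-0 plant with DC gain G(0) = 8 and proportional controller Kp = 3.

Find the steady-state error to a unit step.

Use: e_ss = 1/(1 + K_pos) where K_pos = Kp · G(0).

K_pos = Kp · G(0) = 3 × 8 = 24. e_ss = 1/(1 + 24) = 0.04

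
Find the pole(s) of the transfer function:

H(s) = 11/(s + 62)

Pole is where denominator = 0: s + 62 = 0, so s = -62.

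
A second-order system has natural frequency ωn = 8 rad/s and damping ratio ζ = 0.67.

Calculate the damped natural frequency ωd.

ωd = ωn√(1 - ζ²) = 8√(1 - 0.67²) = 5.94 rad/s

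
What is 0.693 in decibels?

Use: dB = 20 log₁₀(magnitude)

dB = 20 log₁₀(0.693) = -3.2 dB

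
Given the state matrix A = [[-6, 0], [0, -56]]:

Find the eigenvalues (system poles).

For diagonal matrix, eigenvalues are diagonal entries: λ₁ = -6, λ₂ = -56.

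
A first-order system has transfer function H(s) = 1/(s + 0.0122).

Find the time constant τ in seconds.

For H(s) = 1/(s + 1/τ), the pole is at -1/τ = -0.0122, so τ = 1/0.0122 = 81.97 s.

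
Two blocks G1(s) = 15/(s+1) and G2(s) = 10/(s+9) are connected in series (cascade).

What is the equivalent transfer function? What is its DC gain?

Series: multiply transfer functions. G_eq = 15/(s+1) × 10/(s+9) = 150/((s+1)(s+9)). DC gain = 150/(1×9) = 16.6667.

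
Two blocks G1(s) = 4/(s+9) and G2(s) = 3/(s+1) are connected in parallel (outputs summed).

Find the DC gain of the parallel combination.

Parallel: G_eq = G1 + G2. DC gain = G1(0) + G2(0) = 4/9 + 3/1 = 0.4444 + 3 = 3.4444.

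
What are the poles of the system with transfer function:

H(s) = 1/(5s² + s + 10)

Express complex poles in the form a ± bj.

Discriminant = 1² - 4×5×10 = 1 - 200 = -199 < 0, so the poles are a complex conjugate pair s = (-1 ± j√199)/(2×5). Real part = -1/(2×5) = -1/10 = -0.1; imaginary part = ±√199/(2×5) ≈ 1.4107. Poles: s = -0.1 ± 1.4107j.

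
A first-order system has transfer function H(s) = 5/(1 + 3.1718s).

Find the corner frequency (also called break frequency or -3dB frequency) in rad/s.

Corner frequency = 1/τ = 1/3.1718 = 0.315 rad/s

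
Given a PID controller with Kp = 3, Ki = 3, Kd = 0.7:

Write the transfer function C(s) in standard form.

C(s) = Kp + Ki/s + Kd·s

Substituting values: C(s) = 3 + 3/s + 0.7s = (0.7s² + 3s + 3)/s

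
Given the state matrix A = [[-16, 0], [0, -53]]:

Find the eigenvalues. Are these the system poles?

For diagonal matrix, eigenvalues are diagonal entries: λ₁ = -16, λ₂ = -53. Eigenvalues of A = system poles.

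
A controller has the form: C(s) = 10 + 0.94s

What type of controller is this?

This is a Proportional-Derivative (PD) controller.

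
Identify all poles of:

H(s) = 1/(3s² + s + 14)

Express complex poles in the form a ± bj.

Discriminant = 1² - 4×3×14 = 1 - 168 = -167 < 0, so the poles are a complex conjugate pair s = (-1 ± j√167)/(2×3). Real part = -1/(2×3) = -1/6 ≈ -0.1667; imaginary part = ±√167/(2×3) ≈ 2.1538. Poles: s = -0.1667 ± 2.1538j.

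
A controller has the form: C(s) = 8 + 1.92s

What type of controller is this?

This is a Proportional-Derivative (PD) controller.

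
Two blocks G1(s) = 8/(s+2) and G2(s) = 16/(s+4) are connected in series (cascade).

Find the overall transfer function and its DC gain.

Series: multiply transfer functions. G_eq = 8/(s+2) × 16/(s+4) = 128/((s+2)(s+4)). DC gain = 128/(2×4) = 16.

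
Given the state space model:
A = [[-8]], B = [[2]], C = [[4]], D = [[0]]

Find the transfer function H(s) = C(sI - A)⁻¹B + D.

(sI - A)⁻¹ = 1/(s + 8). H(s) = 4 × 2/(s + 8) + 0 = 8/(s + 8).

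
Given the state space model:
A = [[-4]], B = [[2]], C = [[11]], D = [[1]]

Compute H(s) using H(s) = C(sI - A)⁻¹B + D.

(sI - A)⁻¹ = 1/(s + 4). H(s) = 11×2/(s + 4) + 1 = (s + 26)/(s + 4).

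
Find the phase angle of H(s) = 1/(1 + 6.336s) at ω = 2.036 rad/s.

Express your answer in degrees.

Phase = -arctan(ωτ) = -arctan(2.036 × 6.336) = -85.6°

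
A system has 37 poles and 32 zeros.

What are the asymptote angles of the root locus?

n - m = 37 - 32 = 5. Angles: θk = (2k + 1)·180°/5 = 36°, 108°, 180°, 252°, 324°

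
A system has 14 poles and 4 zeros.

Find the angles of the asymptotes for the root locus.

n - m = 14 - 4 = 10. Angles: θk = (2k + 1)·180°/10 = 18°, 54°, 90°, 126°, 162°, 198°, 234°, 270°, 306°, 342°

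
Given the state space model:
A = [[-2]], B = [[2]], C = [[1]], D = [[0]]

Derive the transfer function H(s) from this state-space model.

(sI - A)⁻¹ = 1/(s + 2). H(s) = 1 × 2/(s + 2) + 0 = 2/(s + 2).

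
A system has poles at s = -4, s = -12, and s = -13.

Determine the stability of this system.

All poles are in the left half-plane. System is stable.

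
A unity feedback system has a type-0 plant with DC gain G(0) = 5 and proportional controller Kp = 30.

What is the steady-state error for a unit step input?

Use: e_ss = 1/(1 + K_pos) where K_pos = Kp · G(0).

K_pos = Kp · G(0) = 30 × 5 = 150. e_ss = 1/(1 + 150) = 0.0066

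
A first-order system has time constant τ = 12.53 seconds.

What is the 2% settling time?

For first-order system, 2% settling time ≈ 4τ = 4 × 12.53 = 50.12 s.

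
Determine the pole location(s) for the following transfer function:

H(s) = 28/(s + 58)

Pole is where denominator = 0: s + 58 = 0, so s = -58.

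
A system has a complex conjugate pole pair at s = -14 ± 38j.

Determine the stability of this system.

Real part of poles is -14 (< 0, left half-plane). Stable.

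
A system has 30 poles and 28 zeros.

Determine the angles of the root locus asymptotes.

n - m = 30 - 28 = 2. Angles: θk = (2k + 1)·180°/2 = 90°, 270°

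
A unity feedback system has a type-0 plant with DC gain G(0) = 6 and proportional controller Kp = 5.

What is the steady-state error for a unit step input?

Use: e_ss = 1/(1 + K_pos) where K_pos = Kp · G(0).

K_pos = Kp · G(0) = 5 × 6 = 30. e_ss = 1/(1 + 30) = 0.0323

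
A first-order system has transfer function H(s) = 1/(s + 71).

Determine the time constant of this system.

For H(s) = 1/(s + 1/τ), the pole is at -1/τ = -71, so τ = 1/71 = 0.0141 s.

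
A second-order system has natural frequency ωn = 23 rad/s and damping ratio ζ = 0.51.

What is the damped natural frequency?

ωd = ωn√(1 - ζ²) = 23√(1 - 0.51²) = 19.78 rad/s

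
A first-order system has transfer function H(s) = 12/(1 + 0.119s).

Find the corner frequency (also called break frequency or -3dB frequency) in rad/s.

Corner frequency = 1/τ = 1/0.119 = 8.403 rad/s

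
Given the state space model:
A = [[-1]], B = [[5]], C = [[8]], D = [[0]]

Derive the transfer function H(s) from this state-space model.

(sI - A)⁻¹ = 1/(s + 1). H(s) = 8 × 5/(s + 1) + 0 = 40/(s + 1).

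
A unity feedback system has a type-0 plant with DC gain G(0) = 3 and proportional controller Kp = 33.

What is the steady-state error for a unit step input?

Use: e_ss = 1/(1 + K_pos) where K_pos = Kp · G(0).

K_pos = Kp · G(0) = 33 × 3 = 99. e_ss = 1/(1 + 99) = 0.01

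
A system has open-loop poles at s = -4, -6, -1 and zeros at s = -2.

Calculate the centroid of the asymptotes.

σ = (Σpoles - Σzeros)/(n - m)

σ = (Σpoles - Σzeros)/(n - m) = (-11 - (-2))/(3 - 1) = -9/2 = -4.5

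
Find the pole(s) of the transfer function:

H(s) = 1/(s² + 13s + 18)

Discriminant = 13² - 4×1×18 = 169 - 72 = 97 > 0, so two distinct real poles. Using quadratic formula: s = (-13 ± √97)/(2×1) = (-13 ± √97)/2, with √97 ≈ 9.8489. s₁ ≈ -1.5756, s₂ ≈ -11.4244. Poles: s₁ = -1.5756, s₂ = -11.4244.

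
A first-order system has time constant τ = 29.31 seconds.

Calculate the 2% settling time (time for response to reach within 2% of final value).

For first-order system, 2% settling time ≈ 4τ = 4 × 29.31 = 117.24 s.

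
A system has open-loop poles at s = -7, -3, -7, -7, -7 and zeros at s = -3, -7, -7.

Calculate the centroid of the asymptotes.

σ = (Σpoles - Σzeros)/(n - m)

σ = (Σpoles - Σzeros)/(n - m) = (-31 - (-17))/(5 - 3) = -14/2 = -7.0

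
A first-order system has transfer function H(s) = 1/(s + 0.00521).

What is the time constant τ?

For H(s) = 1/(s + 1/τ), the pole is at -1/τ = -0.00521, so τ = 1/0.00521 = 191.9 s.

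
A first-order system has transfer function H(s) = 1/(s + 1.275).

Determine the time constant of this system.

For H(s) = 1/(s + 1/τ), the pole is at -1/τ = -1.275, so τ = 1/1.275 = 0.7843 s.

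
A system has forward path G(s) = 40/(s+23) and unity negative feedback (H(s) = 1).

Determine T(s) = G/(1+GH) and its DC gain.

T(s) = G/(1+GH) = [40/(s+23)] / [1 + 40/(s+23)] = 40/(s+23+40) = 40/(s+63). DC gain = 40/63 = 0.6349.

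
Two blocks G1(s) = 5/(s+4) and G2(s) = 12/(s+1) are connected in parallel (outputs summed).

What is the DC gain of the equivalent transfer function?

Parallel: G_eq = G1 + G2. DC gain = G1(0) + G2(0) = 5/4 + 12/1 = 1.25 + 12 = 13.25.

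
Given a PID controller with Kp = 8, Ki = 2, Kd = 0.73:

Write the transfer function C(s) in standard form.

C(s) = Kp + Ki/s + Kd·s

Substituting values: C(s) = 8 + 2/s + 0.73s = (0.73s² + 8s + 2)/s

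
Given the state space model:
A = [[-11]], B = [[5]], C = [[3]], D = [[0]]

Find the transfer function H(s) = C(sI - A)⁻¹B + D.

(sI - A)⁻¹ = 1/(s + 11). H(s) = 3 × 5/(s + 11) + 0 = 15/(s + 11).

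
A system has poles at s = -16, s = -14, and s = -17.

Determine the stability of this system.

All poles are in the left half-plane. System is stable.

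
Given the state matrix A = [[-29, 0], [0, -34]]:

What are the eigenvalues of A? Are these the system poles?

For diagonal matrix, eigenvalues are diagonal entries: λ₁ = -29, λ₂ = -34. Eigenvalues of A = system poles.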